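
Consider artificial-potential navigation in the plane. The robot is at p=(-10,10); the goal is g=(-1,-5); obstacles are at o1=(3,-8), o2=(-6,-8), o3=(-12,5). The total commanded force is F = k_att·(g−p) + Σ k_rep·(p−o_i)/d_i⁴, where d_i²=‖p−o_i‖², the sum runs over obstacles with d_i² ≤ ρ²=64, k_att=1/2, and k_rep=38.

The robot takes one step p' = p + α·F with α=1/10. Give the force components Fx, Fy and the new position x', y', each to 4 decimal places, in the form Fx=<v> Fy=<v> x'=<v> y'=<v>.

Fx=4.5904 Fy=-7.2741 x'=-9.5410 y'=9.2726

F_att = 1/2·(g−p) = 1/2·(9,-15) = (4.5000,-7.5000)
o1: d²=493 > ρ²=64 → inactive
o2: d²=340 > ρ²=64 → inactive
o3: d²=29 ≤ ρ²=64; F_rep = 38·(2,5)/29² = (0.0904,0.2259)
F = F_att + ΣF_rep = (4.5904,-7.2741)
p' = p + 1/10·F = (-9.5410,9.2726)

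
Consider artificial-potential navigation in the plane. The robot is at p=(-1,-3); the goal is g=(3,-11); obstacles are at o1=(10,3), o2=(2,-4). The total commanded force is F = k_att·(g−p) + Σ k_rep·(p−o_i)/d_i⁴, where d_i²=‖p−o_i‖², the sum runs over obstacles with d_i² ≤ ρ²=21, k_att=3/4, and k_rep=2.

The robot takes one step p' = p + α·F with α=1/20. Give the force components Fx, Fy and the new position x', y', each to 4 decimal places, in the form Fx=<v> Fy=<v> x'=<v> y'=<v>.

Fx=2.9400 Fy=-5.9800 x'=-0.8530 y'=-3.2990

F_att = 3/4·(g−p) = 3/4·(4,-8) = (3.0000,-6.0000)
o1: d²=157 > ρ²=21 → inactive
o2: d²=10 ≤ ρ²=21; F_rep = 2·(-3,1)/10² = (-0.0600,0.0200)
F = F_att + ΣF_rep = (2.9400,-5.9800)
p' = p + 1/20·F = (-0.8530,-3.2990)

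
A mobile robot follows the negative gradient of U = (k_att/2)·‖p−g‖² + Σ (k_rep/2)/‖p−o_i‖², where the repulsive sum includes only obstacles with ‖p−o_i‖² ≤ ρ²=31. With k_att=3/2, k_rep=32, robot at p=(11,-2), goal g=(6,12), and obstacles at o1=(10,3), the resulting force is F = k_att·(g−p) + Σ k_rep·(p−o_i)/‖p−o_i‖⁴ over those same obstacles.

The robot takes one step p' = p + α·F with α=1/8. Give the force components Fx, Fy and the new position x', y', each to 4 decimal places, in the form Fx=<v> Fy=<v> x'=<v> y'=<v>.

F_att = 3/2·(g−p) = 3/2·(-5,14) = (-7.5000,21.0000)
o1: d²=26 ≤ ρ²=31; F_rep = 32·(1,-5)/26² = (0.0473,-0.2367)
F = F_att + ΣF_rep = (-7.4527,20.7633)
p' = p + 1/8·F = (10.0684,0.5954)

Fx=-7.4527 Fy=20.7633 x'=10.0684 y'=0.5954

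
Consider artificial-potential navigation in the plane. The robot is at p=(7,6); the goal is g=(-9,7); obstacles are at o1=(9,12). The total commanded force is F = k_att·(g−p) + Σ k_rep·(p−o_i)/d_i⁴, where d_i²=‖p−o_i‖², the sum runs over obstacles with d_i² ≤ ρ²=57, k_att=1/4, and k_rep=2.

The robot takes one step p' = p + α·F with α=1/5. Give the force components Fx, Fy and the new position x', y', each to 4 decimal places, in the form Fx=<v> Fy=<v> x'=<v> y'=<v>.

F_att = 1/4·(g−p) = 1/4·(-16,1) = (-4.0000,0.2500)
o1: d²=40 ≤ ρ²=57; F_rep = 2·(-2,-6)/40² = (-0.0025,-0.0075)
F = F_att + ΣF_rep = (-4.0025,0.2425)
p' = p + 1/5·F = (6.1995,6.0485)

Fx=-4.0025 Fy=0.2425 x'=6.1995 y'=6.0485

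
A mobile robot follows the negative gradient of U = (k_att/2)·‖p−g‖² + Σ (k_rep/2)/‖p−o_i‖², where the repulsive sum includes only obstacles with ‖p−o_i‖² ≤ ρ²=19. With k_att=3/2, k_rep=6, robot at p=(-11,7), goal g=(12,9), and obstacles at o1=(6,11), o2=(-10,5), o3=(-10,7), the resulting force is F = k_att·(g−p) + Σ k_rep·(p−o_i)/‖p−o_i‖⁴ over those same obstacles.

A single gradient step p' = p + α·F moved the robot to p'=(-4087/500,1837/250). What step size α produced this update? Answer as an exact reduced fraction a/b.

α = 1/10

F_att = 3/2·(g−p) = 3/2·(23,2) = (34.5000,3.0000)
o1: d²=305 > ρ²=19 → inactive
o2: d²=5 ≤ ρ²=19; F_rep = 6·(-1,2)/5² = (-0.2400,0.4800)
o3: d²=1 ≤ ρ²=19; F_rep = 6·(-1,0)/1² = (-6.0000,0.0000)
F = F_att + ΣF_rep = (28.2600,3.4800)
Δp = p'−p = (2.8260,0.3480); α = Δx/Fx = (1413/500) / (1413/50) = 1/10
check: Δy/Fy = (87/250) / (87/25) = 1/10 ✓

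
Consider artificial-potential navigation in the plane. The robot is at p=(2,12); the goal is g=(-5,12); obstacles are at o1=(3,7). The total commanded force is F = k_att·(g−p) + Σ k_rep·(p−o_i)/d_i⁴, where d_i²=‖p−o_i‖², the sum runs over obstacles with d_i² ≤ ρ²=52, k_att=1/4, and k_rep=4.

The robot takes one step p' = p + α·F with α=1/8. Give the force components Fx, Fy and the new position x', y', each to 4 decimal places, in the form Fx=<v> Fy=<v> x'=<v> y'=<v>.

F_att = 1/4·(g−p) = 1/4·(-7,0) = (-1.7500,0.0000)
o1: d²=26 ≤ ρ²=52; F_rep = 4·(-1,5)/26² = (-0.0059,0.0296)
F = F_att + ΣF_rep = (-1.7559,0.0296)
p' = p + 1/8·F = (1.7805,12.0037)

Fx=-1.7559 Fy=0.0296 x'=1.7805 y'=12.0037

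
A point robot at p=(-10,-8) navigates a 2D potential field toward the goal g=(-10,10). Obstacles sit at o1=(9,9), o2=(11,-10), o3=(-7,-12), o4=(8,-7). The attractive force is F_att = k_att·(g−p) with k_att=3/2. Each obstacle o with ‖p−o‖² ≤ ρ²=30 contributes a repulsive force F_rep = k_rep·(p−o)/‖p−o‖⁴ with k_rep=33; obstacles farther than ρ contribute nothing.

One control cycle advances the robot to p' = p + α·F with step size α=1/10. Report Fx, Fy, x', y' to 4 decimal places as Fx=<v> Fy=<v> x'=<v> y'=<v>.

F_att = 3/2·(g−p) = 3/2·(0,18) = (0.0000,27.0000)
o1: d²=650 > ρ²=30 → inactive
o2: d²=445 > ρ²=30 → inactive
o3: d²=25 ≤ ρ²=30; F_rep = 33·(-3,4)/25² = (-0.1584,0.2112)
o4: d²=325 > ρ²=30 → inactive
F = F_att + ΣF_rep = (-0.1584,27.2112)
p' = p + 1/10·F = (-10.0158,-5.2789)

Fx=-0.1584 Fy=27.2112 x'=-10.0158 y'=-5.2789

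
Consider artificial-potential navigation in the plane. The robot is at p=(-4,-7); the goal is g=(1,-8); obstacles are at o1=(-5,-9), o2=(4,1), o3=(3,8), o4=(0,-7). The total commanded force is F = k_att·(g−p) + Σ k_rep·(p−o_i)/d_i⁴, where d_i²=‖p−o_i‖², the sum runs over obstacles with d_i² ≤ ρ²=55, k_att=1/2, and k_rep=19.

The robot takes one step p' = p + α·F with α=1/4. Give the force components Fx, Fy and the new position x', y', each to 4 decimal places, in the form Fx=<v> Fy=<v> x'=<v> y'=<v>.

Fx=2.9631 Fy=1.0200 x'=-3.2592 y'=-6.7450

F_att = 1/2·(g−p) = 1/2·(5,-1) = (2.5000,-0.5000)
o1: d²=5 ≤ ρ²=55; F_rep = 19·(1,2)/5² = (0.7600,1.5200)
o2: d²=128 > ρ²=55 → inactive
o3: d²=274 > ρ²=55 → inactive
o4: d²=16 ≤ ρ²=55; F_rep = 19·(-4,0)/16² = (-0.2969,0.0000)
F = F_att + ΣF_rep = (2.9631,1.0200)
p' = p + 1/4·F = (-3.2592,-6.7450)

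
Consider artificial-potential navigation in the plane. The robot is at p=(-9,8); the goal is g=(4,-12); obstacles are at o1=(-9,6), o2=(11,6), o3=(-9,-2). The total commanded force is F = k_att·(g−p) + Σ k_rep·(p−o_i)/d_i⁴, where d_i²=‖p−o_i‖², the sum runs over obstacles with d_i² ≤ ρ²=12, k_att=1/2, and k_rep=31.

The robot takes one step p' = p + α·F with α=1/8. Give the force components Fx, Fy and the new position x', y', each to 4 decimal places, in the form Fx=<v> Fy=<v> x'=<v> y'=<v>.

F_att = 1/2·(g−p) = 1/2·(13,-20) = (6.5000,-10.0000)
o1: d²=4 ≤ ρ²=12; F_rep = 31·(0,2)/4² = (0.0000,3.8750)
o2: d²=404 > ρ²=12 → inactive
o3: d²=100 > ρ²=12 → inactive
F = F_att + ΣF_rep = (6.5000,-6.1250)
p' = p + 1/8·F = (-8.1875,7.2344)

Fx=6.5000 Fy=-6.1250 x'=-8.1875 y'=7.2344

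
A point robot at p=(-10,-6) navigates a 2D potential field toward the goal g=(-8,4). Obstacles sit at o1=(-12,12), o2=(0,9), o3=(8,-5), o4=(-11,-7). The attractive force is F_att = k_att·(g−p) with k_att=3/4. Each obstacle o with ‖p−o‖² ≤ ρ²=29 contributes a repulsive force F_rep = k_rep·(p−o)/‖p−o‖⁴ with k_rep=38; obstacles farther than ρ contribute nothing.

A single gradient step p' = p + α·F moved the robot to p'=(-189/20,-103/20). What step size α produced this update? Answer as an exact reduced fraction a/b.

α = 1/20

F_att = 3/4·(g−p) = 3/4·(2,10) = (1.5000,7.5000)
o1: d²=328 > ρ²=29 → inactive
o2: d²=325 > ρ²=29 → inactive
o3: d²=325 > ρ²=29 → inactive
o4: d²=2 ≤ ρ²=29; F_rep = 38·(1,1)/2² = (9.5000,9.5000)
F = F_att + ΣF_rep = (11.0000,17.0000)
Δp = p'−p = (0.5500,0.8500); α = Δx/Fx = (11/20) / (11) = 1/20
check: Δy/Fy = (17/20) / (17) = 1/20 ✓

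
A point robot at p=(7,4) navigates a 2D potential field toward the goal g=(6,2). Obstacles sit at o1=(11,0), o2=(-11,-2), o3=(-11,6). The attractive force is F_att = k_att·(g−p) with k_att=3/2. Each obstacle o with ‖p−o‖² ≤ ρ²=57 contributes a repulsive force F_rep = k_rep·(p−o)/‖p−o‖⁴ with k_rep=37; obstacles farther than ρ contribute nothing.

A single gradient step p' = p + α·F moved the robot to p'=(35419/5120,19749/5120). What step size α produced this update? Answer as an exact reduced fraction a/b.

F_att = 3/2·(g−p) = 3/2·(-1,-2) = (-1.5000,-3.0000)
o1: d²=32 ≤ ρ²=57; F_rep = 37·(-4,4)/32² = (-0.1445,0.1445)
o2: d²=360 > ρ²=57 → inactive
o3: d²=328 > ρ²=57 → inactive
F = F_att + ΣF_rep = (-1.6445,-2.8555)
Δp = p'−p = (-0.0822,-0.1428); α = Δx/Fx = (-421/5120) / (-421/256) = 1/20
check: Δy/Fy = (-731/5120) / (-731/256) = 1/20 ✓

α = 1/20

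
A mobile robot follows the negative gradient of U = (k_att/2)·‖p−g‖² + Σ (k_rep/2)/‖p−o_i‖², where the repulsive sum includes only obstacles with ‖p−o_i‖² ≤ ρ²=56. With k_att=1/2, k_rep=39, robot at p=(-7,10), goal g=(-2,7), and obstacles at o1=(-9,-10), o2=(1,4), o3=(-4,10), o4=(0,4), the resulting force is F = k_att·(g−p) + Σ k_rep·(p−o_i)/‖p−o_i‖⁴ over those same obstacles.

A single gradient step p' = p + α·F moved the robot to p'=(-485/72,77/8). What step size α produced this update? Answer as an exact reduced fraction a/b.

F_att = 1/2·(g−p) = 1/2·(5,-3) = (2.5000,-1.5000)
o1: d²=404 > ρ²=56 → inactive
o2: d²=100 > ρ²=56 → inactive
o3: d²=9 ≤ ρ²=56; F_rep = 39·(-3,0)/9² = (-1.4444,0.0000)
o4: d²=85 > ρ²=56 → inactive
F = F_att + ΣF_rep = (1.0556,-1.5000)
Δp = p'−p = (0.2639,-0.3750); α = Δx/Fx = (19/72) / (19/18) = 1/4
check: Δy/Fy = (-3/8) / (-3/2) = 1/4 ✓

α = 1/4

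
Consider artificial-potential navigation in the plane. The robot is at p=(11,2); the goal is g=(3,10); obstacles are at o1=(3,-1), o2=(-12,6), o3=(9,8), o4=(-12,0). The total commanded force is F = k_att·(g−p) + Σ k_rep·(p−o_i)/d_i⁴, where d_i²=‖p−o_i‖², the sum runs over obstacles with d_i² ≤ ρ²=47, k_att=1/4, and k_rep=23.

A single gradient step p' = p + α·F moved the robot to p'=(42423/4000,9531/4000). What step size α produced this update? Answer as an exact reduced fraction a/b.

F_att = 1/4·(g−p) = 1/4·(-8,8) = (-2.0000,2.0000)
o1: d²=73 > ρ²=47 → inactive
o2: d²=545 > ρ²=47 → inactive
o3: d²=40 ≤ ρ²=47; F_rep = 23·(2,-6)/40² = (0.0288,-0.0862)
o4: d²=533 > ρ²=47 → inactive
F = F_att + ΣF_rep = (-1.9712,1.9138)
Δp = p'−p = (-0.3942,0.3827); α = Δx/Fx = (-1577/4000) / (-1577/800) = 1/5
check: Δy/Fy = (1531/4000) / (1531/800) = 1/5 ✓

α = 1/5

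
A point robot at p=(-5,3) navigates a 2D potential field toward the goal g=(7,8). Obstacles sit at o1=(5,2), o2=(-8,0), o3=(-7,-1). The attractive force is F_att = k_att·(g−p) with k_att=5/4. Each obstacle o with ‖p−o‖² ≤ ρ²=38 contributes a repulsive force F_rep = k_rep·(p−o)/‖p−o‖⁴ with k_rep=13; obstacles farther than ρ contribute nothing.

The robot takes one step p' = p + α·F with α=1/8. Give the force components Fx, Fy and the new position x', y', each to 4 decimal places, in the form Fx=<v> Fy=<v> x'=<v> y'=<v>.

Fx=15.1854 Fy=6.5004 x'=-3.1018 y'=3.8125

F_att = 5/4·(g−p) = 5/4·(12,5) = (15.0000,6.2500)
o1: d²=101 > ρ²=38 → inactive
o2: d²=18 ≤ ρ²=38; F_rep = 13·(3,3)/18² = (0.1204,0.1204)
o3: d²=20 ≤ ρ²=38; F_rep = 13·(2,4)/20² = (0.0650,0.1300)
F = F_att + ΣF_rep = (15.1854,6.5004)
p' = p + 1/8·F = (-3.1018,3.8125)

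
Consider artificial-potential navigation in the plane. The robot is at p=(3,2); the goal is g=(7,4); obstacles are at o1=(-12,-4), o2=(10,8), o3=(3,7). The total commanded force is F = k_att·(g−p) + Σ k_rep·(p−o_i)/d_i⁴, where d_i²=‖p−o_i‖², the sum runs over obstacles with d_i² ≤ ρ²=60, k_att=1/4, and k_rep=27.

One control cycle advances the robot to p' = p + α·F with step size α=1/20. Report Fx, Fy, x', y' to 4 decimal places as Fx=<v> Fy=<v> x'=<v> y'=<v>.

F_att = 1/4·(g−p) = 1/4·(4,2) = (1.0000,0.5000)
o1: d²=261 > ρ²=60 → inactive
o2: d²=85 > ρ²=60 → inactive
o3: d²=25 ≤ ρ²=60; F_rep = 27·(0,-5)/25² = (0.0000,-0.2160)
F = F_att + ΣF_rep = (1.0000,0.2840)
p' = p + 1/20·F = (3.0500,2.0142)

Fx=1.0000 Fy=0.2840 x'=3.0500 y'=2.0142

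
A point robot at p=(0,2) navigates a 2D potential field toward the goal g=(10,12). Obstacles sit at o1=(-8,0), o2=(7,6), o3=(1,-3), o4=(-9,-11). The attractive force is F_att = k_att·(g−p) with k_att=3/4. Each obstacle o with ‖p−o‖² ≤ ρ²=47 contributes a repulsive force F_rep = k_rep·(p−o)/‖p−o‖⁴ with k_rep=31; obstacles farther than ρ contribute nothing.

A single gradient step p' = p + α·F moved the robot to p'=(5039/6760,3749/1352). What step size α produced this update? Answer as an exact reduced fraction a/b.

F_att = 3/4·(g−p) = 3/4·(10,10) = (7.5000,7.5000)
o1: d²=68 > ρ²=47 → inactive
o2: d²=65 > ρ²=47 → inactive
o3: d²=26 ≤ ρ²=47; F_rep = 31·(-1,5)/26² = (-0.0459,0.2293)
o4: d²=250 > ρ²=47 → inactive
F = F_att + ΣF_rep = (7.4541,7.7293)
Δp = p'−p = (0.7454,0.7729); α = Δx/Fx = (5039/6760) / (5039/676) = 1/10
check: Δy/Fy = (1045/1352) / (5225/676) = 1/10 ✓

α = 1/10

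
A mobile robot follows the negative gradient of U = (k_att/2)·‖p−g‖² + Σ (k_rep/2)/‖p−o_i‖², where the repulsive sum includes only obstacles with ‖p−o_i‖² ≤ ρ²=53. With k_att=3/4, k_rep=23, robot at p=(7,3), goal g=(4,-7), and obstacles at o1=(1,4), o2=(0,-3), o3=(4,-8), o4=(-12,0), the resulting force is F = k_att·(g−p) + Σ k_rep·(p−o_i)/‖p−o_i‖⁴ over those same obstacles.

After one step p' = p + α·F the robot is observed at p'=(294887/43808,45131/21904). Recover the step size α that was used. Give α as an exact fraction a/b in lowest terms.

F_att = 3/4·(g−p) = 3/4·(-3,-10) = (-2.2500,-7.5000)
o1: d²=37 ≤ ρ²=53; F_rep = 23·(6,-1)/37² = (0.1008,-0.0168)
o2: d²=85 > ρ²=53 → inactive
o3: d²=130 > ρ²=53 → inactive
o4: d²=370 > ρ²=53 → inactive
F = F_att + ΣF_rep = (-2.1492,-7.5168)
Δp = p'−p = (-0.2686,-0.9396); α = Δx/Fx = (-11769/43808) / (-11769/5476) = 1/8
check: Δy/Fy = (-20581/21904) / (-20581/2738) = 1/8 ✓

α = 1/8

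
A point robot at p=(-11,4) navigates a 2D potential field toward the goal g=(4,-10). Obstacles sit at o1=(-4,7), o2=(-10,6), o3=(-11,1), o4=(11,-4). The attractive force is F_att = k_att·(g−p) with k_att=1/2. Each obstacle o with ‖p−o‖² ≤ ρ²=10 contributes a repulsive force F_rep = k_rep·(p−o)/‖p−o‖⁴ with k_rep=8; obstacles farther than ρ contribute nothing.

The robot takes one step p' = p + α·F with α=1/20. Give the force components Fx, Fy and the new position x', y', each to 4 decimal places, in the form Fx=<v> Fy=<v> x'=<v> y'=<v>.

F_att = 1/2·(g−p) = 1/2·(15,-14) = (7.5000,-7.0000)
o1: d²=58 > ρ²=10 → inactive
o2: d²=5 ≤ ρ²=10; F_rep = 8·(-1,-2)/5² = (-0.3200,-0.6400)
o3: d²=9 ≤ ρ²=10; F_rep = 8·(0,3)/9² = (0.0000,0.2963)
o4: d²=548 > ρ²=10 → inactive
F = F_att + ΣF_rep = (7.1800,-7.3437)
p' = p + 1/20·F = (-10.6410,3.6328)

Fx=7.1800 Fy=-7.3437 x'=-10.6410 y'=3.6328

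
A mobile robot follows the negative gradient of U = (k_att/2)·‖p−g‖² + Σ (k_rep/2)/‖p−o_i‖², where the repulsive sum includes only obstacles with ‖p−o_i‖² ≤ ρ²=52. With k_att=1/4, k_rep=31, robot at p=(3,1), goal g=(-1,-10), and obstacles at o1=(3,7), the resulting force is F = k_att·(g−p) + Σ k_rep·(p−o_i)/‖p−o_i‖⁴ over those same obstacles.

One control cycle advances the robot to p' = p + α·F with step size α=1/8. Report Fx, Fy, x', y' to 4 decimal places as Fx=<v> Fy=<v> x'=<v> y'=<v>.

Fx=-1.0000 Fy=-2.8935 x'=2.8750 y'=0.6383

F_att = 1/4·(g−p) = 1/4·(-4,-11) = (-1.0000,-2.7500)
o1: d²=36 ≤ ρ²=52; F_rep = 31·(0,-6)/36² = (0.0000,-0.1435)
F = F_att + ΣF_rep = (-1.0000,-2.8935)
p' = p + 1/8·F = (2.8750,0.6383)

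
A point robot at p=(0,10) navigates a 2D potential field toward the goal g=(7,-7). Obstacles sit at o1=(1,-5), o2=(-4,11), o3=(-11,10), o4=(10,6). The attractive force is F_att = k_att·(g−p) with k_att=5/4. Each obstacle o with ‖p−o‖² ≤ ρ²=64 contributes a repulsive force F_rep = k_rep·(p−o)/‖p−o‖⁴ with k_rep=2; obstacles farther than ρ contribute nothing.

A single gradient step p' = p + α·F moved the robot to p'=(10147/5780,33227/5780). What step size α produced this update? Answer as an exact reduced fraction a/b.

F_att = 5/4·(g−p) = 5/4·(7,-17) = (8.7500,-21.2500)
o1: d²=226 > ρ²=64 → inactive
o2: d²=17 ≤ ρ²=64; F_rep = 2·(4,-1)/17² = (0.0277,-0.0069)
o3: d²=121 > ρ²=64 → inactive
o4: d²=116 > ρ²=64 → inactive
F = F_att + ΣF_rep = (8.7777,-21.2569)
Δp = p'−p = (1.7555,-4.2514); α = Δx/Fx = (10147/5780) / (10147/1156) = 1/5
check: Δy/Fy = (-24573/5780) / (-24573/1156) = 1/5 ✓

α = 1/5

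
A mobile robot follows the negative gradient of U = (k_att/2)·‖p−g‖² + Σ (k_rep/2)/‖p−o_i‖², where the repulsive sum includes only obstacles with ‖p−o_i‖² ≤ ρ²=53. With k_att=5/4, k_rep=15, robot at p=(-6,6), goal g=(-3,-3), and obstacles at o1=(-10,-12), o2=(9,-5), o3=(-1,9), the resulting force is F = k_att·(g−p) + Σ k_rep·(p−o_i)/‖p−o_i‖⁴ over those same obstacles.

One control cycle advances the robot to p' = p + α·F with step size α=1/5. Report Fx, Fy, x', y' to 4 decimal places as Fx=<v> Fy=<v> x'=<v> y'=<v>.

F_att = 5/4·(g−p) = 5/4·(3,-9) = (3.7500,-11.2500)
o1: d²=340 > ρ²=53 → inactive
o2: d²=346 > ρ²=53 → inactive
o3: d²=34 ≤ ρ²=53; F_rep = 15·(-5,-3)/34² = (-0.0649,-0.0389)
F = F_att + ΣF_rep = (3.6851,-11.2889)
p' = p + 1/5·F = (-5.2630,3.7422)

Fx=3.6851 Fy=-11.2889 x'=-5.2630 y'=3.7422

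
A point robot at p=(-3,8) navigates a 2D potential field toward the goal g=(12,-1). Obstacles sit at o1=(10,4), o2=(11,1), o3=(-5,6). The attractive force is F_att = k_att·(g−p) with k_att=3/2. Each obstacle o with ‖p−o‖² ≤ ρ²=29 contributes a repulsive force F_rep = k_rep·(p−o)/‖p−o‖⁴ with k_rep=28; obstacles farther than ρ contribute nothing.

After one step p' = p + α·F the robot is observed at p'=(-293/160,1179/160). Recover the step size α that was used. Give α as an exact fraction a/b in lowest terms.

F_att = 3/2·(g−p) = 3/2·(15,-9) = (22.5000,-13.5000)
o1: d²=185 > ρ²=29 → inactive
o2: d²=245 > ρ²=29 → inactive
o3: d²=8 ≤ ρ²=29; F_rep = 28·(2,2)/8² = (0.8750,0.8750)
F = F_att + ΣF_rep = (23.3750,-12.6250)
Δp = p'−p = (1.1687,-0.6312); α = Δx/Fx = (187/160) / (187/8) = 1/20
check: Δy/Fy = (-101/160) / (-101/8) = 1/20 ✓

α = 1/20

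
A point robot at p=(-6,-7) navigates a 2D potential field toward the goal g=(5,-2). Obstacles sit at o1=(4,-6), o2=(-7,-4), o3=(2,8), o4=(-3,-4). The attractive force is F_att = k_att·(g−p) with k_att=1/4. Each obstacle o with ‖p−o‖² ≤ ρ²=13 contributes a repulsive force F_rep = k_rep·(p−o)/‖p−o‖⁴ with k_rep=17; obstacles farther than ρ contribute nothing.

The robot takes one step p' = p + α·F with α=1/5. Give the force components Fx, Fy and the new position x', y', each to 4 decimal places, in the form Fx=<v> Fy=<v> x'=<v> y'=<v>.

Fx=2.9200 Fy=0.7400 x'=-5.4160 y'=-6.8520

F_att = 1/4·(g−p) = 1/4·(11,5) = (2.7500,1.2500)
o1: d²=101 > ρ²=13 → inactive
o2: d²=10 ≤ ρ²=13; F_rep = 17·(1,-3)/10² = (0.1700,-0.5100)
o3: d²=289 > ρ²=13 → inactive
o4: d²=18 > ρ²=13 → inactive
F = F_att + ΣF_rep = (2.9200,0.7400)
p' = p + 1/5·F = (-5.4160,-6.8520)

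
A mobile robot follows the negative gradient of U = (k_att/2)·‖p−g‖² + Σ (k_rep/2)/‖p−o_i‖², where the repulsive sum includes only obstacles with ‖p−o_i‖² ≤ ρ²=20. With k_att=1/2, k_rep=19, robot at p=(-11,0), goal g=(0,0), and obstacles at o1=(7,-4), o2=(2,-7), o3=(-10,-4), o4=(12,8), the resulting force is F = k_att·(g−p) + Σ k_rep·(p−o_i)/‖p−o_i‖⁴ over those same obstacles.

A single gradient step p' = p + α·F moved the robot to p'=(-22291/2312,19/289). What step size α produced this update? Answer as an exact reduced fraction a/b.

F_att = 1/2·(g−p) = 1/2·(11,0) = (5.5000,0.0000)
o1: d²=340 > ρ²=20 → inactive
o2: d²=218 > ρ²=20 → inactive
o3: d²=17 ≤ ρ²=20; F_rep = 19·(-1,4)/17² = (-0.0657,0.2630)
o4: d²=593 > ρ²=20 → inactive
F = F_att + ΣF_rep = (5.4343,0.2630)
Δp = p'−p = (1.3586,0.0657); α = Δx/Fx = (3141/2312) / (3141/578) = 1/4
check: Δy/Fy = (19/289) / (76/289) = 1/4 ✓

α = 1/4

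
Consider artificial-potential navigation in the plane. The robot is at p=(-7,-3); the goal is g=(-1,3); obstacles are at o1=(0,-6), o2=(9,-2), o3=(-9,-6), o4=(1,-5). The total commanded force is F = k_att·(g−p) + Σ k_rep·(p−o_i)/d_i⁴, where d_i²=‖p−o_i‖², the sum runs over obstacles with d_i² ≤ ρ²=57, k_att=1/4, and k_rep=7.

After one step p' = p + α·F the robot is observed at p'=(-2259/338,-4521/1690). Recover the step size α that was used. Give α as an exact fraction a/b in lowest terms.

F_att = 1/4·(g−p) = 1/4·(6,6) = (1.5000,1.5000)
o1: d²=58 > ρ²=57 → inactive
o2: d²=257 > ρ²=57 → inactive
o3: d²=13 ≤ ρ²=57; F_rep = 7·(2,3)/13² = (0.0828,0.1243)
o4: d²=68 > ρ²=57 → inactive
F = F_att + ΣF_rep = (1.5828,1.6243)
Δp = p'−p = (0.3166,0.3249); α = Δx/Fx = (107/338) / (535/338) = 1/5
check: Δy/Fy = (549/1690) / (549/338) = 1/5 ✓

α = 1/5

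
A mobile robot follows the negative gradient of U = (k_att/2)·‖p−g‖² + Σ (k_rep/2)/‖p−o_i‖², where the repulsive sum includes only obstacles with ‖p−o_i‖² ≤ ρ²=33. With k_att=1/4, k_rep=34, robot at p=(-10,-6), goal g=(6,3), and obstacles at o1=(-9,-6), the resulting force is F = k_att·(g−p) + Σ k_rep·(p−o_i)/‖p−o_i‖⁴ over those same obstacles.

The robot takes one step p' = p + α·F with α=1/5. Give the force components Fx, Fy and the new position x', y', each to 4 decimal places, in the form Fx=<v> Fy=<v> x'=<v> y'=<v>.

F_att = 1/4·(g−p) = 1/4·(16,9) = (4.0000,2.2500)
o1: d²=1 ≤ ρ²=33; F_rep = 34·(-1,0)/1² = (-34.0000,0.0000)
F = F_att + ΣF_rep = (-30.0000,2.2500)
p' = p + 1/5·F = (-16.0000,-5.5500)

Fx=-30.0000 Fy=2.2500 x'=-16.0000 y'=-5.5500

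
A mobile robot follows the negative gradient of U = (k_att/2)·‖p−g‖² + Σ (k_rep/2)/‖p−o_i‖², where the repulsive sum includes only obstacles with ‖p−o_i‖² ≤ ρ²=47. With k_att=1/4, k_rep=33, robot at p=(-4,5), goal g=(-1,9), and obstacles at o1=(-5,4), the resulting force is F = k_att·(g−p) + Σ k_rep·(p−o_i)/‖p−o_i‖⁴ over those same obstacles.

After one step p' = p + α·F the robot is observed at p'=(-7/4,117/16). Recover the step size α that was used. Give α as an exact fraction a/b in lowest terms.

α = 1/4

F_att = 1/4·(g−p) = 1/4·(3,4) = (0.7500,1.0000)
o1: d²=2 ≤ ρ²=47; F_rep = 33·(1,1)/2² = (8.2500,8.2500)
F = F_att + ΣF_rep = (9.0000,9.2500)
Δp = p'−p = (2.2500,2.3125); α = Δx/Fx = (9/4) / (9) = 1/4
check: Δy/Fy = (37/16) / (37/4) = 1/4 ✓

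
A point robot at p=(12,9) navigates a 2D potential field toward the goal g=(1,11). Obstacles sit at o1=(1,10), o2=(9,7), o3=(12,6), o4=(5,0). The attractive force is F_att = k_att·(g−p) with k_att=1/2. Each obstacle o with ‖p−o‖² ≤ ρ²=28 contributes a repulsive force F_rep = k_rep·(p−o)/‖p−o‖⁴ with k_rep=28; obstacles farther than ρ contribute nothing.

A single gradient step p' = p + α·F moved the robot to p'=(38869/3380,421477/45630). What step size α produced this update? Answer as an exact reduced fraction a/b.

F_att = 1/2·(g−p) = 1/2·(-11,2) = (-5.5000,1.0000)
o1: d²=122 > ρ²=28 → inactive
o2: d²=13 ≤ ρ²=28; F_rep = 28·(3,2)/13² = (0.4970,0.3314)
o3: d²=9 ≤ ρ²=28; F_rep = 28·(0,3)/9² = (0.0000,1.0370)
o4: d²=130 > ρ²=28 → inactive
F = F_att + ΣF_rep = (-5.0030,2.3684)
Δp = p'−p = (-0.5003,0.2368); α = Δx/Fx = (-1691/3380) / (-1691/338) = 1/10
check: Δy/Fy = (10807/45630) / (10807/4563) = 1/10 ✓

α = 1/10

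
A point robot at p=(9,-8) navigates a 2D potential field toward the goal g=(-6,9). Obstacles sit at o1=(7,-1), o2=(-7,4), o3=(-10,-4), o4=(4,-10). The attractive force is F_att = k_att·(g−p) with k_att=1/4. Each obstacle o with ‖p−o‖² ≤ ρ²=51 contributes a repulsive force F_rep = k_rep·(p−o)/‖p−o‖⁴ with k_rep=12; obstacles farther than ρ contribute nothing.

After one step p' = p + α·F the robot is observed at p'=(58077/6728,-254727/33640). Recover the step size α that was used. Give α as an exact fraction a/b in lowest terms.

F_att = 1/4·(g−p) = 1/4·(-15,17) = (-3.7500,4.2500)
o1: d²=53 > ρ²=51 → inactive
o2: d²=400 > ρ²=51 → inactive
o3: d²=377 > ρ²=51 → inactive
o4: d²=29 ≤ ρ²=51; F_rep = 12·(5,2)/29² = (0.0713,0.0285)
F = F_att + ΣF_rep = (-3.6787,4.2785)
Δp = p'−p = (-0.3679,0.4279); α = Δx/Fx = (-2475/6728) / (-12375/3364) = 1/10
check: Δy/Fy = (14393/33640) / (14393/3364) = 1/10 ✓

α = 1/10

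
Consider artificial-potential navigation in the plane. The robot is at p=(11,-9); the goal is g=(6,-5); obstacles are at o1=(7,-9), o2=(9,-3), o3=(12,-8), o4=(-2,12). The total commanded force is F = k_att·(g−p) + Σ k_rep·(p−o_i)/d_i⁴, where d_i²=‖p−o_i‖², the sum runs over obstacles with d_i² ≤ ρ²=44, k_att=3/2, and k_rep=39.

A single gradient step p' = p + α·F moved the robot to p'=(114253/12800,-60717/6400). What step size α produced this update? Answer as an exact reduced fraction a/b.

α = 1/8

F_att = 3/2·(g−p) = 3/2·(-5,4) = (-7.5000,6.0000)
o1: d²=16 ≤ ρ²=44; F_rep = 39·(4,0)/16² = (0.6094,0.0000)
o2: d²=40 ≤ ρ²=44; F_rep = 39·(2,-6)/40² = (0.0488,-0.1462)
o3: d²=2 ≤ ρ²=44; F_rep = 39·(-1,-1)/2² = (-9.7500,-9.7500)
o4: d²=610 > ρ²=44 → inactive
F = F_att + ΣF_rep = (-16.5919,-3.8963)
Δp = p'−p = (-2.0740,-0.4870); α = Δx/Fx = (-26547/12800) / (-26547/1600) = 1/8
check: Δy/Fy = (-3117/6400) / (-3117/800) = 1/8 ✓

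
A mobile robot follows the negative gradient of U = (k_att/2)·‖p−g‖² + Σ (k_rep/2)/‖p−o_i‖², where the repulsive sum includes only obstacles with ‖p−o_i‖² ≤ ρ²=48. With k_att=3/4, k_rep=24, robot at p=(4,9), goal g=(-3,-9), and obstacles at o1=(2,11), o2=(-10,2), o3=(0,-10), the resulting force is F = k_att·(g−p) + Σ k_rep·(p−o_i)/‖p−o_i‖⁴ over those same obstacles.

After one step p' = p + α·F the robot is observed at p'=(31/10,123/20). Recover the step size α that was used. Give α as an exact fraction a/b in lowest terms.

α = 1/5

F_att = 3/4·(g−p) = 3/4·(-7,-18) = (-5.2500,-13.5000)
o1: d²=8 ≤ ρ²=48; F_rep = 24·(2,-2)/8² = (0.7500,-0.7500)
o2: d²=245 > ρ²=48 → inactive
o3: d²=377 > ρ²=48 → inactive
F = F_att + ΣF_rep = (-4.5000,-14.2500)
Δp = p'−p = (-0.9000,-2.8500); α = Δx/Fx = (-9/10) / (-9/2) = 1/5
check: Δy/Fy = (-57/20) / (-57/4) = 1/5 ✓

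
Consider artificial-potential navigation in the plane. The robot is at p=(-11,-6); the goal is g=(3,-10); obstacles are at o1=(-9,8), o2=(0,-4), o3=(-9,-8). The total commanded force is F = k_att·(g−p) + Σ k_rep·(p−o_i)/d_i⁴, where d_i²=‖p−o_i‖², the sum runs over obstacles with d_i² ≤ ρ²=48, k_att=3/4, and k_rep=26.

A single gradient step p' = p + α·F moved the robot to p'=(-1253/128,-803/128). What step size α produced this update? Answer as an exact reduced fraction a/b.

α = 1/8

F_att = 3/4·(g−p) = 3/4·(14,-4) = (10.5000,-3.0000)
o1: d²=200 > ρ²=48 → inactive
o2: d²=125 > ρ²=48 → inactive
o3: d²=8 ≤ ρ²=48; F_rep = 26·(-2,2)/8² = (-0.8125,0.8125)
F = F_att + ΣF_rep = (9.6875,-2.1875)
Δp = p'−p = (1.2109,-0.2734); α = Δx/Fx = (155/128) / (155/16) = 1/8
check: Δy/Fy = (-35/128) / (-35/16) = 1/8 ✓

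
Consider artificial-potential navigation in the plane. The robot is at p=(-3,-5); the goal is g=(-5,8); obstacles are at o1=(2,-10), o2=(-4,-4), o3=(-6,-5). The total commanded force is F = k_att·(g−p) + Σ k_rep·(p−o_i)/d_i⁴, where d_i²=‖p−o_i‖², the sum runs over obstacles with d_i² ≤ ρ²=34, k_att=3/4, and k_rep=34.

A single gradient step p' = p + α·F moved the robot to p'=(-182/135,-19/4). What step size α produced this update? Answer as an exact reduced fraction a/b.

F_att = 3/4·(g−p) = 3/4·(-2,13) = (-1.5000,9.7500)
o1: d²=50 > ρ²=34 → inactive
o2: d²=2 ≤ ρ²=34; F_rep = 34·(1,-1)/2² = (8.5000,-8.5000)
o3: d²=9 ≤ ρ²=34; F_rep = 34·(3,0)/9² = (1.2593,0.0000)
F = F_att + ΣF_rep = (8.2593,1.2500)
Δp = p'−p = (1.6519,0.2500); α = Δx/Fx = (223/135) / (223/27) = 1/5
check: Δy/Fy = (1/4) / (5/4) = 1/5 ✓

α = 1/5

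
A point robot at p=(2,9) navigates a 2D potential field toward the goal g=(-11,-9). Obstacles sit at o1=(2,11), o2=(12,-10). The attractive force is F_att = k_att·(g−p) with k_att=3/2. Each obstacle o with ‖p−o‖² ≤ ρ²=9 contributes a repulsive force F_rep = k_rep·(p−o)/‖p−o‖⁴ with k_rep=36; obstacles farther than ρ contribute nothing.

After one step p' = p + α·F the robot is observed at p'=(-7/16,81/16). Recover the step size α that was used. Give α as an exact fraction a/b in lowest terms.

α = 1/8

F_att = 3/2·(g−p) = 3/2·(-13,-18) = (-19.5000,-27.0000)
o1: d²=4 ≤ ρ²=9; F_rep = 36·(0,-2)/4² = (0.0000,-4.5000)
o2: d²=461 > ρ²=9 → inactive
F = F_att + ΣF_rep = (-19.5000,-31.5000)
Δp = p'−p = (-2.4375,-3.9375); α = Δx/Fx = (-39/16) / (-39/2) = 1/8
check: Δy/Fy = (-63/16) / (-63/2) = 1/8 ✓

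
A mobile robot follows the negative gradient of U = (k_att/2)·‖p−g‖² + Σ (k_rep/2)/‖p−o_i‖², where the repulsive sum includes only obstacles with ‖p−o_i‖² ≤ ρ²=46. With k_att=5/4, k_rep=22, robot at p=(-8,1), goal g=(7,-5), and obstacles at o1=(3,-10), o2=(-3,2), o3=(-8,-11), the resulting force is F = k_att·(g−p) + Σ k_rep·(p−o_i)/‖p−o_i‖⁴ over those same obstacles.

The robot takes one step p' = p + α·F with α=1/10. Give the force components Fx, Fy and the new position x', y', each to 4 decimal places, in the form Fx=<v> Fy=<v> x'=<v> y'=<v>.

F_att = 5/4·(g−p) = 5/4·(15,-6) = (18.7500,-7.5000)
o1: d²=242 > ρ²=46 → inactive
o2: d²=26 ≤ ρ²=46; F_rep = 22·(-5,-1)/26² = (-0.1627,-0.0325)
o3: d²=144 > ρ²=46 → inactive
F = F_att + ΣF_rep = (18.5873,-7.5325)
p' = p + 1/10·F = (-6.1413,0.2467)

Fx=18.5873 Fy=-7.5325 x'=-6.1413 y'=0.2467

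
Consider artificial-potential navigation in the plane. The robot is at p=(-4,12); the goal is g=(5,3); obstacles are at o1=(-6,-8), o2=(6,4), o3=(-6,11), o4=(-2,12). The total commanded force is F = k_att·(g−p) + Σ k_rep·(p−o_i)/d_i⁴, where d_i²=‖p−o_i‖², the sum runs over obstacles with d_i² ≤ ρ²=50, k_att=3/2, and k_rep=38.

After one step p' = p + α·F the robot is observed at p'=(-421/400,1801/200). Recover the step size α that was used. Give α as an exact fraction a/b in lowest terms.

F_att = 3/2·(g−p) = 3/2·(9,-9) = (13.5000,-13.5000)
o1: d²=404 > ρ²=50 → inactive
o2: d²=164 > ρ²=50 → inactive
o3: d²=5 ≤ ρ²=50; F_rep = 38·(2,1)/5² = (3.0400,1.5200)
o4: d²=4 ≤ ρ²=50; F_rep = 38·(-2,0)/4² = (-4.7500,0.0000)
F = F_att + ΣF_rep = (11.7900,-11.9800)
Δp = p'−p = (2.9475,-2.9950); α = Δx/Fx = (1179/400) / (1179/100) = 1/4
check: Δy/Fy = (-599/200) / (-599/50) = 1/4 ✓

α = 1/4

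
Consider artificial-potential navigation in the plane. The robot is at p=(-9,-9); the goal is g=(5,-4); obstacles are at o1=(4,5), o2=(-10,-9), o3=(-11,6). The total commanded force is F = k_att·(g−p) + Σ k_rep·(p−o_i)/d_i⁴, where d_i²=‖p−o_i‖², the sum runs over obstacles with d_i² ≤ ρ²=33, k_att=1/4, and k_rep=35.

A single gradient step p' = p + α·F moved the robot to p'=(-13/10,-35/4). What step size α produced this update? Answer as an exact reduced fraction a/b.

F_att = 1/4·(g−p) = 1/4·(14,5) = (3.5000,1.2500)
o1: d²=365 > ρ²=33 → inactive
o2: d²=1 ≤ ρ²=33; F_rep = 35·(1,0)/1² = (35.0000,0.0000)
o3: d²=229 > ρ²=33 → inactive
F = F_att + ΣF_rep = (38.5000,1.2500)
Δp = p'−p = (7.7000,0.2500); α = Δx/Fx = (77/10) / (77/2) = 1/5
check: Δy/Fy = (1/4) / (5/4) = 1/5 ✓

α = 1/5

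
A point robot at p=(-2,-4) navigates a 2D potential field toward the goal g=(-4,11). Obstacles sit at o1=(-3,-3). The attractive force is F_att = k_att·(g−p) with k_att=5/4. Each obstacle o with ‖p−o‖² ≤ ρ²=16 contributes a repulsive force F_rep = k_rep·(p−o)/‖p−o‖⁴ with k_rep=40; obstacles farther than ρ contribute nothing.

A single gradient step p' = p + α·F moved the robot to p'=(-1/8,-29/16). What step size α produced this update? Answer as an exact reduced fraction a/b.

α = 1/4

F_att = 5/4·(g−p) = 5/4·(-2,15) = (-2.5000,18.7500)
o1: d²=2 ≤ ρ²=16; F_rep = 40·(1,-1)/2² = (10.0000,-10.0000)
F = F_att + ΣF_rep = (7.5000,8.7500)
Δp = p'−p = (1.8750,2.1875); α = Δx/Fx = (15/8) / (15/2) = 1/4
check: Δy/Fy = (35/16) / (35/4) = 1/4 ✓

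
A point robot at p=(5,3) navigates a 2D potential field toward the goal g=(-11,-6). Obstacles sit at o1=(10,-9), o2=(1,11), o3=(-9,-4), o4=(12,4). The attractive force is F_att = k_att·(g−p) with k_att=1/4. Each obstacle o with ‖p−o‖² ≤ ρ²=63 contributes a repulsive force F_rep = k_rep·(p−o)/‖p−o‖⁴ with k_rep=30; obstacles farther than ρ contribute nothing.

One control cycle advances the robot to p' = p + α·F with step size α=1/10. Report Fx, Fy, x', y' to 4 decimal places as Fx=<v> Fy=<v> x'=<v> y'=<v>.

Fx=-4.0840 Fy=-2.2620 x'=4.5916 y'=2.7738

F_att = 1/4·(g−p) = 1/4·(-16,-9) = (-4.0000,-2.2500)
o1: d²=169 > ρ²=63 → inactive
o2: d²=80 > ρ²=63 → inactive
o3: d²=245 > ρ²=63 → inactive
o4: d²=50 ≤ ρ²=63; F_rep = 30·(-7,-1)/50² = (-0.0840,-0.0120)
F = F_att + ΣF_rep = (-4.0840,-2.2620)
p' = p + 1/10·F = (4.5916,2.7738)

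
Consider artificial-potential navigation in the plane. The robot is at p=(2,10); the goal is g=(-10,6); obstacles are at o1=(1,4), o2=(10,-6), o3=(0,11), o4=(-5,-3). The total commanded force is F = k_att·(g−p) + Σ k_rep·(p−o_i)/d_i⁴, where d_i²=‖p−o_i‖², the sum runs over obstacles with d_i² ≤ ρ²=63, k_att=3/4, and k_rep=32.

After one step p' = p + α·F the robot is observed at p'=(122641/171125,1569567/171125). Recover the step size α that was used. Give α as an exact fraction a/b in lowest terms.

F_att = 3/4·(g−p) = 3/4·(-12,-4) = (-9.0000,-3.0000)
o1: d²=37 ≤ ρ²=63; F_rep = 32·(1,6)/37² = (0.0234,0.1402)
o2: d²=320 > ρ²=63 → inactive
o3: d²=5 ≤ ρ²=63; F_rep = 32·(2,-1)/5² = (2.5600,-1.2800)
o4: d²=218 > ρ²=63 → inactive
F = F_att + ΣF_rep = (-6.4166,-4.1398)
Δp = p'−p = (-1.2833,-0.8280); α = Δx/Fx = (-219609/171125) / (-219609/34225) = 1/5
check: Δy/Fy = (-141683/171125) / (-141683/34225) = 1/5 ✓

α = 1/5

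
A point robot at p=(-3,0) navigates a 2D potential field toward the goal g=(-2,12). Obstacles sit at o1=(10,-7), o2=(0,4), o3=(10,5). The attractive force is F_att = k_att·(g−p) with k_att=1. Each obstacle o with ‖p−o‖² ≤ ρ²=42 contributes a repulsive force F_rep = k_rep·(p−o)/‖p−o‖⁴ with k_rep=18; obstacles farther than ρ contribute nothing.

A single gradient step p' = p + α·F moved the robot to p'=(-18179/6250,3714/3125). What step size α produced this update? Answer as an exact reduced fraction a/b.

α = 1/10

F_att = 1·(g−p) = 1·(1,12) = (1.0000,12.0000)
o1: d²=218 > ρ²=42 → inactive
o2: d²=25 ≤ ρ²=42; F_rep = 18·(-3,-4)/25² = (-0.0864,-0.1152)
o3: d²=194 > ρ²=42 → inactive
F = F_att + ΣF_rep = (0.9136,11.8848)
Δp = p'−p = (0.0914,1.1885); α = Δx/Fx = (571/6250) / (571/625) = 1/10
check: Δy/Fy = (3714/3125) / (7428/625) = 1/10 ✓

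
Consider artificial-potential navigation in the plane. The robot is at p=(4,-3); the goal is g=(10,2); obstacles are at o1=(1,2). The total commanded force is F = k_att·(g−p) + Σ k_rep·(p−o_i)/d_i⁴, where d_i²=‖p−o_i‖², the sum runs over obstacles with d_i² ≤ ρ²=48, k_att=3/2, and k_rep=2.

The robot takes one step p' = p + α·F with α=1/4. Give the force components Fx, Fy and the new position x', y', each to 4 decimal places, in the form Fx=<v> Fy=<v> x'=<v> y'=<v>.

Fx=9.0052 Fy=7.4913 x'=6.2513 y'=-1.1272

F_att = 3/2·(g−p) = 3/2·(6,5) = (9.0000,7.5000)
o1: d²=34 ≤ ρ²=48; F_rep = 2·(3,-5)/34² = (0.0052,-0.0087)
F = F_att + ΣF_rep = (9.0052,7.4913)
p' = p + 1/4·F = (6.2513,-1.1272)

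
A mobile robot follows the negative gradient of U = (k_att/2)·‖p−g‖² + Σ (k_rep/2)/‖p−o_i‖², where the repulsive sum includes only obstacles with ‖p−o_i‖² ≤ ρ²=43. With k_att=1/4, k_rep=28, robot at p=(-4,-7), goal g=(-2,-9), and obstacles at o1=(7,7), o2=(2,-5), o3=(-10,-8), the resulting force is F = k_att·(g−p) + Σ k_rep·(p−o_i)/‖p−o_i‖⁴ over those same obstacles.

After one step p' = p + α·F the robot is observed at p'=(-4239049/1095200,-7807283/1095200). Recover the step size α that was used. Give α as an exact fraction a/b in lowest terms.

F_att = 1/4·(g−p) = 1/4·(2,-2) = (0.5000,-0.5000)
o1: d²=317 > ρ²=43 → inactive
o2: d²=40 ≤ ρ²=43; F_rep = 28·(-6,-2)/40² = (-0.1050,-0.0350)
o3: d²=37 ≤ ρ²=43; F_rep = 28·(6,1)/37² = (0.1227,0.0205)
F = F_att + ΣF_rep = (0.5177,-0.5145)
Δp = p'−p = (0.1294,-0.1286); α = Δx/Fx = (141751/1095200) / (141751/273800) = 1/4
check: Δy/Fy = (-140883/1095200) / (-140883/273800) = 1/4 ✓

α = 1/4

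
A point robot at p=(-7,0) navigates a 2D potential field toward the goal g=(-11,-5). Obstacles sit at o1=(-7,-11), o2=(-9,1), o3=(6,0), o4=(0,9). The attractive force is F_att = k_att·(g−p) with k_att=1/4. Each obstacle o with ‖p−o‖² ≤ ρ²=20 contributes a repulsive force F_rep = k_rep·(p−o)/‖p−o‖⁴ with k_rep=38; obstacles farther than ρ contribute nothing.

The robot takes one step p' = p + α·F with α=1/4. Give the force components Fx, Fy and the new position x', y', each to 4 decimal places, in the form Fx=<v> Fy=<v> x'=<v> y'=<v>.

F_att = 1/4·(g−p) = 1/4·(-4,-5) = (-1.0000,-1.2500)
o1: d²=121 > ρ²=20 → inactive
o2: d²=5 ≤ ρ²=20; F_rep = 38·(2,-1)/5² = (3.0400,-1.5200)
o3: d²=169 > ρ²=20 → inactive
o4: d²=130 > ρ²=20 → inactive
F = F_att + ΣF_rep = (2.0400,-2.7700)
p' = p + 1/4·F = (-6.4900,-0.6925)

Fx=2.0400 Fy=-2.7700 x'=-6.4900 y'=-0.6925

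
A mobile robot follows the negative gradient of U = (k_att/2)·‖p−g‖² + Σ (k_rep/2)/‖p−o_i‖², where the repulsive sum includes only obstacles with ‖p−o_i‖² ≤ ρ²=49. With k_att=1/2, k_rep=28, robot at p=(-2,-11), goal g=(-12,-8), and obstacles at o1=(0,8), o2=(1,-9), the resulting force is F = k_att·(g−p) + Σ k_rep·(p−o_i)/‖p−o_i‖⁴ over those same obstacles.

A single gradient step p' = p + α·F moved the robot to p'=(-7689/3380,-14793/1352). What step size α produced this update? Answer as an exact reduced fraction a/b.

α = 1/20

F_att = 1/2·(g−p) = 1/2·(-10,3) = (-5.0000,1.5000)
o1: d²=365 > ρ²=49 → inactive
o2: d²=13 ≤ ρ²=49; F_rep = 28·(-3,-2)/13² = (-0.4970,-0.3314)
F = F_att + ΣF_rep = (-5.4970,1.1686)
Δp = p'−p = (-0.2749,0.0584); α = Δx/Fx = (-929/3380) / (-929/169) = 1/20
check: Δy/Fy = (79/1352) / (395/338) = 1/20 ✓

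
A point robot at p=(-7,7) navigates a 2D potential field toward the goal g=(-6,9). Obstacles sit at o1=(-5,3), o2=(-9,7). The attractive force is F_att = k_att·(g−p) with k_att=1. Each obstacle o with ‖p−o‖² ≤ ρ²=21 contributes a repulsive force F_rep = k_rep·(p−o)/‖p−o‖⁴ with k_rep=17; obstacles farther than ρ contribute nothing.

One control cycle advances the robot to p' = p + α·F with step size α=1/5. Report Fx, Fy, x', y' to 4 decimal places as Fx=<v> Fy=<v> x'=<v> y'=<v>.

Fx=3.0400 Fy=2.1700 x'=-6.3920 y'=7.4340

F_att = 1·(g−p) = 1·(1,2) = (1.0000,2.0000)
o1: d²=20 ≤ ρ²=21; F_rep = 17·(-2,4)/20² = (-0.0850,0.1700)
o2: d²=4 ≤ ρ²=21; F_rep = 17·(2,0)/4² = (2.1250,0.0000)
F = F_att + ΣF_rep = (3.0400,2.1700)
p' = p + 1/5·F = (-6.3920,7.4340)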